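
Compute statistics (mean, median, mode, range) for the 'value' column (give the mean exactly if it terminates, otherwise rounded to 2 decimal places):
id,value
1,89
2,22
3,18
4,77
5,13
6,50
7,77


Data: [89, 22, 18, 77, 13, 50, 77]
Count: 7
Sum: 346
Mean: 346/7 ≈ 49.43 (rounded to 2 decimal places)
Sorted: [13, 18, 22, 50, 77, 77, 89]
Median: 50.0
Mode: 77 (2 times)
Range: 89 - 13 = 76
Min: 13, Max: 89

mean≈49.43, median=50.0, mode=77, range=76


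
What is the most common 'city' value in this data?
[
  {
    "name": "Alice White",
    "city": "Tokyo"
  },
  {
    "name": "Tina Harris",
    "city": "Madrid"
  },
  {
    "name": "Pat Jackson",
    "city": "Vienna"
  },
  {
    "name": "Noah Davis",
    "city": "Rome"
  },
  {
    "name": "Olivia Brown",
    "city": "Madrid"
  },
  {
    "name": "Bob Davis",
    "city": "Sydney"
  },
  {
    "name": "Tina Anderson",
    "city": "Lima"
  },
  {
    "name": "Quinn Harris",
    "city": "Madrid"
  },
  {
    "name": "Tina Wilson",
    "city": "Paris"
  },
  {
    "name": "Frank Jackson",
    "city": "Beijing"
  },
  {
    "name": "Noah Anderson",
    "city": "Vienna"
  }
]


Counting 'city' values across 11 records:

  Madrid: 3 ###
  Vienna: 2 ##
  Tokyo: 1 #
  Rome: 1 #
  Sydney: 1 #
  Lima: 1 #
  Paris: 1 #
  Beijing: 1 #

Most common: Madrid (3 times)

Madrid (3 times)


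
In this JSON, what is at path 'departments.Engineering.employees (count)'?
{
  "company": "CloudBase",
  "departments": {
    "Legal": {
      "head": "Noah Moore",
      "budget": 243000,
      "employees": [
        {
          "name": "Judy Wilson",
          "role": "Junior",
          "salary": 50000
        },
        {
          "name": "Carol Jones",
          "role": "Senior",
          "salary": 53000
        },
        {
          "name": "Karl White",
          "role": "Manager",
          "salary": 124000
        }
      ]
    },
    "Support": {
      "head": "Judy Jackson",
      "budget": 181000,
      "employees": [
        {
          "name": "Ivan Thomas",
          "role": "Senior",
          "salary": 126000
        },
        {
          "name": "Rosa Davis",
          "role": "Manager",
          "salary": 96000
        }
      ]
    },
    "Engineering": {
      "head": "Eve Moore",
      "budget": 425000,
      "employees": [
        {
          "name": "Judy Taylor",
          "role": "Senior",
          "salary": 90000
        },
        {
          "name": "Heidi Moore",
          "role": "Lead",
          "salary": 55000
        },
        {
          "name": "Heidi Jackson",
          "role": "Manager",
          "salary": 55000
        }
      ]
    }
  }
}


Path: departments.Engineering.employees (count)

Navigate:
  -> departments
  -> Engineering
  -> employees (array, length 3)

3


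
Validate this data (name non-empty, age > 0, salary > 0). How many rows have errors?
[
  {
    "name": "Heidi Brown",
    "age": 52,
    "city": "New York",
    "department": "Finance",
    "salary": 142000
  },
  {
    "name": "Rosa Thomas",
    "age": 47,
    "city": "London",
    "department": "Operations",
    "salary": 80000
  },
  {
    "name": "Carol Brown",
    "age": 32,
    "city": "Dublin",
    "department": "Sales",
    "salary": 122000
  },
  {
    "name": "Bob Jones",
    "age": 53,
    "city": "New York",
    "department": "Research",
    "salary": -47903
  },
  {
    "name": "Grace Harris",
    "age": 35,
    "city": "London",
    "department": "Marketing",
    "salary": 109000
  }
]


Validating 5 records:
Rules: name non-empty, age > 0, salary > 0

  Row 1 (Heidi Brown): OK
  Row 2 (Rosa Thomas): OK
  Row 3 (Carol Brown): OK
  Row 4 (Bob Jones): negative salary: -47903
  Row 5 (Grace Harris): OK

Total errors: 1

1 errors


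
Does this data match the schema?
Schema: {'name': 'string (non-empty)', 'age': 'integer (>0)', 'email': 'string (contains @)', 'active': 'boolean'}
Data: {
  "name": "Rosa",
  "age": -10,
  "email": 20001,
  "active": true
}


Validating each field against schema:
  name: OK (non-empty string)
  age: FAIL (-10 is not > 0)
  email: FAIL (20001 is not a string)
  active: OK (boolean)

Result: INVALID (2 errors: age, email)

INVALID (2 errors: age, email)


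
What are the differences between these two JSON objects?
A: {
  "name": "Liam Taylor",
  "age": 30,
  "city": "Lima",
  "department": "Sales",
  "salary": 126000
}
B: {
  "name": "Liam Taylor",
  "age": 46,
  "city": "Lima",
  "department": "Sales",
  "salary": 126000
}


Comparing each field (in key order):
  name: same
  age: DIFFERENT
  city: same
  department: same
  salary: same
Differences:
  age: 30 -> 46

1 field(s) changed

1 change: age


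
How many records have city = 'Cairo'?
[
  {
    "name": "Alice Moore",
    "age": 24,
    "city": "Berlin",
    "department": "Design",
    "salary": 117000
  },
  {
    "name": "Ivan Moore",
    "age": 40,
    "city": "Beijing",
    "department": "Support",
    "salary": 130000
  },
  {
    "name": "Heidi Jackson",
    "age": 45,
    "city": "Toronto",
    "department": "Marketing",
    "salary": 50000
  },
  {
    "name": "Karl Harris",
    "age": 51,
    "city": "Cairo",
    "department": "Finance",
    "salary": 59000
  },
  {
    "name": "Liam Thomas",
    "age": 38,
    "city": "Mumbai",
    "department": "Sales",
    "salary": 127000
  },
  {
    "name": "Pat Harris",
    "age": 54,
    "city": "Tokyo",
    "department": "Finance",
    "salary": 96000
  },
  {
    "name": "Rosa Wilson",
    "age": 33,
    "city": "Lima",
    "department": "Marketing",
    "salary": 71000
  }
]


Data: 7 records
Condition: city = 'Cairo'

Checking each record:
  Alice Moore: Berlin
  Ivan Moore: Beijing
  Heidi Jackson: Toronto
  Karl Harris: Cairo MATCH
  Liam Thomas: Mumbai
  Pat Harris: Tokyo
  Rosa Wilson: Lima

Count: 1

1


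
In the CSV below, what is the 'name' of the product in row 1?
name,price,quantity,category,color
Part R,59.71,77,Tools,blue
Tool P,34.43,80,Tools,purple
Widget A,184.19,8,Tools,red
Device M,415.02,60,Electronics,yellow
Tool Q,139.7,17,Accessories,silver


Query: Row 1 ('Part R'), column 'name'
Value: Part R

Part R


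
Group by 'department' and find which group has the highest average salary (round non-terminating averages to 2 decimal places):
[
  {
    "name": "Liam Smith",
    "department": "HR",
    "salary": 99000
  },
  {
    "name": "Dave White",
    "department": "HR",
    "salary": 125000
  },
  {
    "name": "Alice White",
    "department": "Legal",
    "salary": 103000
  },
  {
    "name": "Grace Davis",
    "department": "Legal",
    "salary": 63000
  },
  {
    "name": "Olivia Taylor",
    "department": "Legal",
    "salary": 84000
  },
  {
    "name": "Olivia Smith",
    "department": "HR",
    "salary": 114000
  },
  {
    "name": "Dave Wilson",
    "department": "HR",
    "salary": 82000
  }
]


Group by: department

Groups:
  HR: 4 people, avg salary = 420000/4 = $105000
  Legal: 3 people, avg salary = 250000/3 ≈ $83333.33

Highest average salary: HR ($105000)

HR ($105000)


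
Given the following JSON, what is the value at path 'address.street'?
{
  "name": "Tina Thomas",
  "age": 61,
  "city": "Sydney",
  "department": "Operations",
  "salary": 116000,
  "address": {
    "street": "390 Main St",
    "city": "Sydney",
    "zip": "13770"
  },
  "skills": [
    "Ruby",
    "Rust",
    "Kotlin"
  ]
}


Query: address.street
Path: address -> street
Value: 390 Main St

390 Main St


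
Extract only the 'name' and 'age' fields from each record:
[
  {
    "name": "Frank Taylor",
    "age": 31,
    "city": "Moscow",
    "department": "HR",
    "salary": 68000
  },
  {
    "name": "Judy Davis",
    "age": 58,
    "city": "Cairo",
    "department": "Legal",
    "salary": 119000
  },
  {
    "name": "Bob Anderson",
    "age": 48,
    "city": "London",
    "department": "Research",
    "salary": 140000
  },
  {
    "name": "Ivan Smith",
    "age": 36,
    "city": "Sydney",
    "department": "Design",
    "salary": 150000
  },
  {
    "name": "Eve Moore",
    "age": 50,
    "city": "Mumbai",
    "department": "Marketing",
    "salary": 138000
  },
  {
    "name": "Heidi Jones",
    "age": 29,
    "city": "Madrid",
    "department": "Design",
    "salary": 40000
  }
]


Original: 6 records with fields: name, age, city, department, salary
Keep: ['name', 'age']
Drop: ['city', 'department', 'salary']
Result: 6 records, 2 fields each

[
  {
    "name": "Frank Taylor",
    "age": 31
  },
  {
    "name": "Judy Davis",
    "age": 58
  },
  {
    "name": "Bob Anderson",
    "age": 48
  },
  {
    "name": "Ivan Smith",
    "age": 36
  },
  {
    "name": "Eve Moore",
    "age": 50
  },
  {
    "name": "Heidi Jones",
    "age": 29
  }
]


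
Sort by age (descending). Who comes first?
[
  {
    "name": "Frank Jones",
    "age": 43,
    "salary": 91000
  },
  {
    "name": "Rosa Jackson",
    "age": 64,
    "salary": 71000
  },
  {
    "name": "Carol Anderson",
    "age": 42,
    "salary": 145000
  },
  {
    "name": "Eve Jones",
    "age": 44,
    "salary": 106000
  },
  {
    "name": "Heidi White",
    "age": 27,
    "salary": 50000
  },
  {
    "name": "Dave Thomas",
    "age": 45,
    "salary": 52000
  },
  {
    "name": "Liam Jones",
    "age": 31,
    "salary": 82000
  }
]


Sort by: age (descending)

Sorted order:
  1. Rosa Jackson (age = 64)
  2. Dave Thomas (age = 45)
  3. Eve Jones (age = 44)
  4. Frank Jones (age = 43)
  5. Carol Anderson (age = 42)
  6. Liam Jones (age = 31)
  7. Heidi White (age = 27)

First: Rosa Jackson

Rosa Jackson


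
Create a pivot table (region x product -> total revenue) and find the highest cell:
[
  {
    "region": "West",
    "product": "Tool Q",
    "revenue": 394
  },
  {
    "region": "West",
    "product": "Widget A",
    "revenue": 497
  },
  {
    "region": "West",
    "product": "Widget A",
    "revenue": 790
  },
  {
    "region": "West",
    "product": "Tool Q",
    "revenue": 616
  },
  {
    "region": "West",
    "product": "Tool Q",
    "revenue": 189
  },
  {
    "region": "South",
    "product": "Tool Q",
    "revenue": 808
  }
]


Pivot: region (rows) x product (columns) -> total revenue

     Tool Q        Widget A    
South          808             0  
West          1199          1287  

Highest: West / Widget A = $1287

West / Widget A = $1287


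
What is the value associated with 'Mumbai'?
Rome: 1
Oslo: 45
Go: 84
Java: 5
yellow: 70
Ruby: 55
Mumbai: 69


Looking up key 'Mumbai'
Value: 69

69


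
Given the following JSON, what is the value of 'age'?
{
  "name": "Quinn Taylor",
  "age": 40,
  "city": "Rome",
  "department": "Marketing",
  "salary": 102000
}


Looking up field 'age'
Value: 40

40


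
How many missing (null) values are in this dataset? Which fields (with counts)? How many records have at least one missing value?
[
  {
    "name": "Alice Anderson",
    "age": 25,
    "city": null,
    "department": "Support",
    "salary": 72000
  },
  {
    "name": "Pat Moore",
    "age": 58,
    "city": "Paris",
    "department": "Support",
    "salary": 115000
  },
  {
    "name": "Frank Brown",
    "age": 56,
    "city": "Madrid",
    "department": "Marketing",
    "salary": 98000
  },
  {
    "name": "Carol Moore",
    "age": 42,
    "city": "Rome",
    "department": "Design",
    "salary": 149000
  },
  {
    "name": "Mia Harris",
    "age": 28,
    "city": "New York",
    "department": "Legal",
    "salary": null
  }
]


Checking for missing (null) values in 5 records:

  Alice Anderson: city
  Pat Moore: complete
  Frank Brown: complete
  Carol Moore: complete
  Mia Harris: salary

Per field:
  name: 0 missing
  age: 0 missing
  city: 1 missing
  department: 0 missing
  salary: 1 missing

Total missing values: 2
Records with any missing: 2

2 missing values (city: 1, salary: 1); 2 incomplete records


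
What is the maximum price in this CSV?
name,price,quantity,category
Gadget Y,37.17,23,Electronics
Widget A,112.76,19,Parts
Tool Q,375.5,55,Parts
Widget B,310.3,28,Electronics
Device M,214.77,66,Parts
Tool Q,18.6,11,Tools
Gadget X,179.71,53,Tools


Computing maximum price:
Values: [37.17, 112.76, 375.5, 310.3, 214.77, 18.6, 179.71]
Max = 375.5

375.5


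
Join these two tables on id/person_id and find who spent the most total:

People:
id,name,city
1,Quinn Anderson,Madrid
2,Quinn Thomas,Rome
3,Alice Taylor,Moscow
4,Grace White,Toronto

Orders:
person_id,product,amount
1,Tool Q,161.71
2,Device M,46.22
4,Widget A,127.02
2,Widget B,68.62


Join on: people.id = orders.person_id

Joined rows:
  Quinn Anderson (Madrid) bought Tool Q for $161.71
  Quinn Thomas (Rome) bought Device M for $46.22
  Grace White (Toronto) bought Widget A for $127.02
  Quinn Thomas (Rome) bought Widget B for $68.62

Total per person:
  Quinn Anderson: $161.71
  Grace White: $127.02
  Quinn Thomas: $114.84

Top spender: Quinn Anderson ($161.71)

Quinn Anderson ($161.71)


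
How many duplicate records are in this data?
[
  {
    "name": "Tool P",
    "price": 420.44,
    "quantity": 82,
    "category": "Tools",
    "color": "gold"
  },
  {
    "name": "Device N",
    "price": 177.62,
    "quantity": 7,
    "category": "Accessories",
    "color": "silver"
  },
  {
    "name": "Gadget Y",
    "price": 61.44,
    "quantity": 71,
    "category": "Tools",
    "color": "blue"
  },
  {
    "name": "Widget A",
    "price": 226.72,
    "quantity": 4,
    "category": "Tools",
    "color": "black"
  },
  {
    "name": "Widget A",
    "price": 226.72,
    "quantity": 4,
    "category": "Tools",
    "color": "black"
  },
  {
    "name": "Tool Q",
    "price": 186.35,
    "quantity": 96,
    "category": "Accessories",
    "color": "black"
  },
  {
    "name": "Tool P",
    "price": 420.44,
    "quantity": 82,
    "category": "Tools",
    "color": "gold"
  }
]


Checking 7 records for duplicates:

  Row 1: Tool P ($420.44, qty 82)
  Row 2: Device N ($177.62, qty 7)
  Row 3: Gadget Y ($61.44, qty 71)
  Row 4: Widget A ($226.72, qty 4)
  Row 5: Widget A ($226.72, qty 4) <-- DUPLICATE
  Row 6: Tool Q ($186.35, qty 96)
  Row 7: Tool P ($420.44, qty 82) <-- DUPLICATE

Duplicates found: 2
Unique records: 5

2 duplicates, 5 unique


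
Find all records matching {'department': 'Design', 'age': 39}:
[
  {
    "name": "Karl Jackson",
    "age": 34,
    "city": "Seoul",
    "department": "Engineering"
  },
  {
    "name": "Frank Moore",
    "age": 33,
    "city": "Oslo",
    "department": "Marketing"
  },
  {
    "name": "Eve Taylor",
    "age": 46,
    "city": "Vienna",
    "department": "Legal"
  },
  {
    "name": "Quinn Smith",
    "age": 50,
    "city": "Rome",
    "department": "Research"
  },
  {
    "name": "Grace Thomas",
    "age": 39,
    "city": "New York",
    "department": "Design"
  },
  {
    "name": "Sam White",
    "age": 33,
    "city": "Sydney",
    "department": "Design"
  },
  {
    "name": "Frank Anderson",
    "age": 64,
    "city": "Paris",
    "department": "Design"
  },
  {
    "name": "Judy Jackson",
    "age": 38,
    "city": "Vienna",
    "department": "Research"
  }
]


Search criteria: {'department': 'Design', 'age': 39}

Checking 8 records:
  Karl Jackson: {department: Engineering, age: 34}
  Frank Moore: {department: Marketing, age: 33}
  Eve Taylor: {department: Legal, age: 46}
  Quinn Smith: {department: Research, age: 50}
  Grace Thomas: {department: Design, age: 39} <-- MATCH
  Sam White: {department: Design, age: 33}
  Frank Anderson: {department: Design, age: 64}
  Judy Jackson: {department: Research, age: 38}

Matches: ["Grace Thomas"]

["Grace Thomas"]


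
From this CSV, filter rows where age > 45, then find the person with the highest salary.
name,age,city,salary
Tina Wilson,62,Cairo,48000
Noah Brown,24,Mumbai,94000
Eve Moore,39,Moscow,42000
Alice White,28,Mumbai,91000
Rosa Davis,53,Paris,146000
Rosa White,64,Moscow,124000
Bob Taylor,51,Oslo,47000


Filter: age > 45
Sort by: salary (descending)

Filtered records (4):
  Rosa Davis, age 53, salary $146000
  Rosa White, age 64, salary $124000
  Tina Wilson, age 62, salary $48000
  Bob Taylor, age 51, salary $47000

Highest salary: Rosa Davis ($146000)

Rosa Davis


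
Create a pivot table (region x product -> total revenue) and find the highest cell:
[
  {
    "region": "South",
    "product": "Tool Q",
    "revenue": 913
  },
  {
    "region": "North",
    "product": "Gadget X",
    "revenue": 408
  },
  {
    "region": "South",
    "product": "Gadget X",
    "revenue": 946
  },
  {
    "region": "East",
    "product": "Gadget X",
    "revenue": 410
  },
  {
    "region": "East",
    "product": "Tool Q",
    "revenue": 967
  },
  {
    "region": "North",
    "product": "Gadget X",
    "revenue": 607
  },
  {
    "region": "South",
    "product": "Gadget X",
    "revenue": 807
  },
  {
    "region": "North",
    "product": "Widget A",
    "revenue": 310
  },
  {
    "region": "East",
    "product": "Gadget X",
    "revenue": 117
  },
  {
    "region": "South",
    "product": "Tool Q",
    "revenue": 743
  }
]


Pivot: region (rows) x product (columns) -> total revenue

     Gadget X      Tool Q        Widget A    
East           527           967             0  
North         1015             0           310  
South         1753          1656             0  

Highest: South / Gadget X = $1753

South / Gadget X = $1753


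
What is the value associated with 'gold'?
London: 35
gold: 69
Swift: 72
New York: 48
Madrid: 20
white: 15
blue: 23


Looking up key 'gold'
Value: 69

69


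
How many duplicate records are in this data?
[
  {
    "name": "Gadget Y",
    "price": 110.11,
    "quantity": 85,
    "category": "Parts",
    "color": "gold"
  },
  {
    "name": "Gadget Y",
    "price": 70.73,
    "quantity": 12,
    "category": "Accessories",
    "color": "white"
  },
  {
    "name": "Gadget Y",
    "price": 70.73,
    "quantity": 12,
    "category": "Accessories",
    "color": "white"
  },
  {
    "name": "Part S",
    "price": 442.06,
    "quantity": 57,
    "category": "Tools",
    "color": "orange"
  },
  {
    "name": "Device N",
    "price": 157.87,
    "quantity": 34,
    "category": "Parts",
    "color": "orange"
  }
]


Checking 5 records for duplicates:

  Row 1: Gadget Y ($110.11, qty 85)
  Row 2: Gadget Y ($70.73, qty 12)
  Row 3: Gadget Y ($70.73, qty 12) <-- DUPLICATE
  Row 4: Part S ($442.06, qty 57)
  Row 5: Device N ($157.87, qty 34)

Duplicates found: 1
Unique records: 4

1 duplicates, 4 unique


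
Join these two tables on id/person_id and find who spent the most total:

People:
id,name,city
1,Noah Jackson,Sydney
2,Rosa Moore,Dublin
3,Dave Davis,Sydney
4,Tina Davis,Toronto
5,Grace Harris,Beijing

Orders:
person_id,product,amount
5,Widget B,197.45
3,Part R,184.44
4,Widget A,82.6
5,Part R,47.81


Join on: people.id = orders.person_id

Joined rows:
  Grace Harris (Beijing) bought Widget B for $197.45
  Dave Davis (Sydney) bought Part R for $184.44
  Tina Davis (Toronto) bought Widget A for $82.6
  Grace Harris (Beijing) bought Part R for $47.81

Total per person:
  Grace Harris: $245.26
  Dave Davis: $184.44
  Tina Davis: $82.60

Top spender: Grace Harris ($245.26)

Grace Harris ($245.26)


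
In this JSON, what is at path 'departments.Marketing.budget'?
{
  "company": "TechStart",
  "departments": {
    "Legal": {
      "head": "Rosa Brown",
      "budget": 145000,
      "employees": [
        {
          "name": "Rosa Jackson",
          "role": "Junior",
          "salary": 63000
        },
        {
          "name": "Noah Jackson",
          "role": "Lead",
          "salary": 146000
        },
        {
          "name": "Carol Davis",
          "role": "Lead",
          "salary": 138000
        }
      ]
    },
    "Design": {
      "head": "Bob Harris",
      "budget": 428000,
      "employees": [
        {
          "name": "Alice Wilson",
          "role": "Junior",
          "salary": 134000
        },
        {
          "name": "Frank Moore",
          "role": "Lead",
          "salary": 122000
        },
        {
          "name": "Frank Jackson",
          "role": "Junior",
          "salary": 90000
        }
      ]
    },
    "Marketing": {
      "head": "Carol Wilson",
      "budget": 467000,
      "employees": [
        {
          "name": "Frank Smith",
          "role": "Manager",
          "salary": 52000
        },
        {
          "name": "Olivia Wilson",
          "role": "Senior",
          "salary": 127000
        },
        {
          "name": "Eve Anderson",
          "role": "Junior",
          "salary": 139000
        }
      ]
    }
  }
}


Path: departments.Marketing.budget

Navigate:
  -> departments
  -> Marketing
  -> budget = 467000

467000


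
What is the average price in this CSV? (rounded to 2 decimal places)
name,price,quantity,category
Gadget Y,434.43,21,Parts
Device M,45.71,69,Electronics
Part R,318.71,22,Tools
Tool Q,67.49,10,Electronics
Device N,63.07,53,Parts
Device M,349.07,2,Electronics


Computing average price:
Values: [434.43, 45.71, 318.71, 67.49, 63.07, 349.07]
Sum = 1278.48
Count = 6
Average = 1278.48/6 = 213.08

213.08


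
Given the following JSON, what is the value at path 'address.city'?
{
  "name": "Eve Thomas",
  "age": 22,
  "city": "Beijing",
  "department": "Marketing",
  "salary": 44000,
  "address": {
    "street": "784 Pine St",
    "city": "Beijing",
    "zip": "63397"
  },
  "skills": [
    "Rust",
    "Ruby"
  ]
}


Query: address.city
Path: address -> city
Value: Beijing

Beijing


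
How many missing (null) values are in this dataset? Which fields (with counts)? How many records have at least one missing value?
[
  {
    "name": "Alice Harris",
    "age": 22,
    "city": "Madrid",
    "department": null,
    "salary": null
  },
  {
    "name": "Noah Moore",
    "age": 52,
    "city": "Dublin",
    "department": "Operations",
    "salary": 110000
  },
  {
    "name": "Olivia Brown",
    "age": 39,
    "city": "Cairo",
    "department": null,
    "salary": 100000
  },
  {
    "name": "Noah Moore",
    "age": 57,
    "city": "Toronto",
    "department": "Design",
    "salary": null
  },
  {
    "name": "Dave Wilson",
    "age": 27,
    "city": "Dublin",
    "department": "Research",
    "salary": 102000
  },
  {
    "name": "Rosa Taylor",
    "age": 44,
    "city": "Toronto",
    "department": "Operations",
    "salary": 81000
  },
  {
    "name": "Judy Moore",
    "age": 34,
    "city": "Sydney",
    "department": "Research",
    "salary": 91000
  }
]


Checking for missing (null) values in 7 records:

  Alice Harris: department, salary
  Noah Moore: complete
  Olivia Brown: department
  Noah Moore: salary
  Dave Wilson: complete
  Rosa Taylor: complete
  Judy Moore: complete

Per field:
  name: 0 missing
  age: 0 missing
  city: 0 missing
  department: 2 missing
  salary: 2 missing

Total missing values: 4
Records with any missing: 3

4 missing values (department: 2, salary: 2); 3 incomplete records


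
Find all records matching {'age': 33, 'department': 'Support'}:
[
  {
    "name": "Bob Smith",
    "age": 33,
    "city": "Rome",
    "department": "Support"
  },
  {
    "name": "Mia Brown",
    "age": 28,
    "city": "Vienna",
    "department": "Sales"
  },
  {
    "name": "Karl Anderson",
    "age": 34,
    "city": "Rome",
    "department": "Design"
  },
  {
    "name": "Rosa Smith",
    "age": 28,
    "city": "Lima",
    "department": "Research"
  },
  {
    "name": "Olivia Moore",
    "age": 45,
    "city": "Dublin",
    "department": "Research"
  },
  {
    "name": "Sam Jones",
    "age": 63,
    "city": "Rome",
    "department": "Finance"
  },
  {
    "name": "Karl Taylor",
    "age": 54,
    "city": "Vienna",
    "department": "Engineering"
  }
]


Search criteria: {'age': 33, 'department': 'Support'}

Checking 7 records:
  Bob Smith: {age: 33, department: Support} <-- MATCH
  Mia Brown: {age: 28, department: Sales}
  Karl Anderson: {age: 34, department: Design}
  Rosa Smith: {age: 28, department: Research}
  Olivia Moore: {age: 45, department: Research}
  Sam Jones: {age: 63, department: Finance}
  Karl Taylor: {age: 54, department: Engineering}

Matches: ["Bob Smith"]

["Bob Smith"]


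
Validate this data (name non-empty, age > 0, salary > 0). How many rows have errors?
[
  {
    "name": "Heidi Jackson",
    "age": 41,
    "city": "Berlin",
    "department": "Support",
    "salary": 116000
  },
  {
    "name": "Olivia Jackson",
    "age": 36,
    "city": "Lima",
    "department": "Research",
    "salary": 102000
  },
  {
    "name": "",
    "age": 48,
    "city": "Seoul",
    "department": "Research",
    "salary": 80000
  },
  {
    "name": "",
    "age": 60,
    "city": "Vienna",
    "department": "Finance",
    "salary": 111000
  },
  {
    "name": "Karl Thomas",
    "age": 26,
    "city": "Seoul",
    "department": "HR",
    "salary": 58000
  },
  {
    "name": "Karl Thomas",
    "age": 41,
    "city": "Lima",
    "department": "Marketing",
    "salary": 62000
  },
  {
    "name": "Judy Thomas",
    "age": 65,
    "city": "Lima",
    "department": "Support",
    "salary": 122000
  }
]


Validating 7 records:
Rules: name non-empty, age > 0, salary > 0

  Row 1 (Heidi Jackson): OK
  Row 2 (Olivia Jackson): OK
  Row 3 (???): empty name
  Row 4 (???): empty name
  Row 5 (Karl Thomas): OK
  Row 6 (Karl Thomas): OK
  Row 7 (Judy Thomas): OK

Total errors: 2

2 errors


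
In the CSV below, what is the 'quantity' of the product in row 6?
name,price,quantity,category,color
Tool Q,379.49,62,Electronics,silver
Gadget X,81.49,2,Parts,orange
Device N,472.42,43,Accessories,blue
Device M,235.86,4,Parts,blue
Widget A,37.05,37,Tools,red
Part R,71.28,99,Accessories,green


Query: Row 6 ('Part R'), column 'quantity'
Value: 99

99


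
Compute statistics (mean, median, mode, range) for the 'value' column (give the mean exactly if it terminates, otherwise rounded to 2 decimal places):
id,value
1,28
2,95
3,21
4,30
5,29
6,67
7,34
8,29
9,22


Data: [28, 95, 21, 30, 29, 67, 34, 29, 22]
Count: 9
Sum: 355
Mean: 355/9 ≈ 39.44 (rounded to 2 decimal places)
Sorted: [21, 22, 28, 29, 29, 30, 34, 67, 95]
Median: 29.0
Mode: 29 (2 times)
Range: 95 - 21 = 74
Min: 21, Max: 95

mean≈39.44, median=29.0, mode=29, range=74


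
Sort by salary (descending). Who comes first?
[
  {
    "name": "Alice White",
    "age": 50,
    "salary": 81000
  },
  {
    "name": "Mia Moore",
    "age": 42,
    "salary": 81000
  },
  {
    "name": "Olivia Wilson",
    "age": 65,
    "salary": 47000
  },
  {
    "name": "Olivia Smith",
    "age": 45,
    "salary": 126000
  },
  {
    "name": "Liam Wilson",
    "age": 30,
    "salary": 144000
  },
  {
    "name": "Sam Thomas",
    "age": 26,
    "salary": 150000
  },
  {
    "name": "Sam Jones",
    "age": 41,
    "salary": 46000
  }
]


Sort by: salary (descending)

Sorted order:
  1. Sam Thomas (salary = 150000)
  2. Liam Wilson (salary = 144000)
  3. Olivia Smith (salary = 126000)
  4. Alice White (salary = 81000)
  5. Mia Moore (salary = 81000)
  6. Olivia Wilson (salary = 47000)
  7. Sam Jones (salary = 46000)

First: Sam Thomas

Sam Thomas


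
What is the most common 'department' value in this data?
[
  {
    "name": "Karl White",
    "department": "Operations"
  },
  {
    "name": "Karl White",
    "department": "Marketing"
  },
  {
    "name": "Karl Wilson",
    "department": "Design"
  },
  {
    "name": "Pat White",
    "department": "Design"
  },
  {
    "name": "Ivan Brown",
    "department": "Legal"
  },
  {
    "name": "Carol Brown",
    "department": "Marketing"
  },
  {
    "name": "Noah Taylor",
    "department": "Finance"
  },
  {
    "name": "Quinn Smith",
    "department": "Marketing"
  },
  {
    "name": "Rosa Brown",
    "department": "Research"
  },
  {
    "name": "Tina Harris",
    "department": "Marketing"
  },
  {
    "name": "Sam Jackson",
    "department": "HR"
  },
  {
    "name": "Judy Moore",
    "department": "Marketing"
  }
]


Counting 'department' values across 12 records:

  Marketing: 5 #####
  Design: 2 ##
  Operations: 1 #
  Legal: 1 #
  Finance: 1 #
  Research: 1 #
  HR: 1 #

Most common: Marketing (5 times)

Marketing (5 times)


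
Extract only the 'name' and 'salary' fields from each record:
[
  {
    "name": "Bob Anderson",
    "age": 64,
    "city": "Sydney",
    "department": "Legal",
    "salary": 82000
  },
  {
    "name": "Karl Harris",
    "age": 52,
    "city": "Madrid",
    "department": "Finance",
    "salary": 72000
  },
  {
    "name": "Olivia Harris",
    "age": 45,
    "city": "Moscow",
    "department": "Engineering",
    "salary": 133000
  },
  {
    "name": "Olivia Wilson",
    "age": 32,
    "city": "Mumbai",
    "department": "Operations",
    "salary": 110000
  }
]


Original: 4 records with fields: name, age, city, department, salary
Keep: ['name', 'salary']
Drop: ['age', 'city', 'department']
Result: 4 records, 2 fields each

[
  {
    "name": "Bob Anderson",
    "salary": 82000
  },
  {
    "name": "Karl Harris",
    "salary": 72000
  },
  {
    "name": "Olivia Harris",
    "salary": 133000
  },
  {
    "name": "Olivia Wilson",
    "salary": 110000
  }
]


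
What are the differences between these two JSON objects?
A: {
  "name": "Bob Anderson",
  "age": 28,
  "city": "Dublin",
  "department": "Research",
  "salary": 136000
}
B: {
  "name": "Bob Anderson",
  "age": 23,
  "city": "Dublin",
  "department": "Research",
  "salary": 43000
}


Comparing each field (in key order):
  name: same
  age: DIFFERENT
  city: same
  department: same
  salary: DIFFERENT
Differences:
  age: 28 -> 23
  salary: 136000 -> 43000

2 field(s) changed

2 changes: age, salary


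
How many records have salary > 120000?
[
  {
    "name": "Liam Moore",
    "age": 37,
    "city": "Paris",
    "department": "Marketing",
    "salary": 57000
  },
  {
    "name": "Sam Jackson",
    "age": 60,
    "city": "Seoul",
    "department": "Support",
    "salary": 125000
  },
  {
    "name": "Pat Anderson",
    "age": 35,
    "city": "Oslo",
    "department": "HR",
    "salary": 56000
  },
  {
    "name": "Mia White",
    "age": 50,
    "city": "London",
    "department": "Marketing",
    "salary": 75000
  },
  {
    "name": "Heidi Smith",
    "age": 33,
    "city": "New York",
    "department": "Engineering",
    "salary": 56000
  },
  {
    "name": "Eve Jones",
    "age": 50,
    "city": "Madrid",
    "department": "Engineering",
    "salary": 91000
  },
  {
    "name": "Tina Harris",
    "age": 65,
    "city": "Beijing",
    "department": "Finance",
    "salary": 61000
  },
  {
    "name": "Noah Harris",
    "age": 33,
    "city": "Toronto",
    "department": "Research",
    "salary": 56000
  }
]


Data: 8 records
Condition: salary > 120000

Checking each record:
  Liam Moore: 57000
  Sam Jackson: 125000 MATCH
  Pat Anderson: 56000
  Mia White: 75000
  Heidi Smith: 56000
  Eve Jones: 91000
  Tina Harris: 61000
  Noah Harris: 56000

Count: 1

1


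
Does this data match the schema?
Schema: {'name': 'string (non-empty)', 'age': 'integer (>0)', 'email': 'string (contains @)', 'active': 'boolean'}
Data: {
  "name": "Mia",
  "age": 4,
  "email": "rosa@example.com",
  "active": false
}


Validating each field against schema:
  name: OK (non-empty string)
  age: OK (positive integer)
  email: OK (string with @)
  active: OK (boolean)

Result: VALID

VALID


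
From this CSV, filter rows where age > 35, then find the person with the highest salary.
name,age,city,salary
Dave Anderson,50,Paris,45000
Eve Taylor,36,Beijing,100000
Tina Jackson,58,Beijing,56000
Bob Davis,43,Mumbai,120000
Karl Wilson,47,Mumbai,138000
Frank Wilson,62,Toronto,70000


Filter: age > 35
Sort by: salary (descending)

Filtered records (6):
  Karl Wilson, age 47, salary $138000
  Bob Davis, age 43, salary $120000
  Eve Taylor, age 36, salary $100000
  Frank Wilson, age 62, salary $70000
  Tina Jackson, age 58, salary $56000
  Dave Anderson, age 50, salary $45000

Highest salary: Karl Wilson ($138000)

Karl Wilson


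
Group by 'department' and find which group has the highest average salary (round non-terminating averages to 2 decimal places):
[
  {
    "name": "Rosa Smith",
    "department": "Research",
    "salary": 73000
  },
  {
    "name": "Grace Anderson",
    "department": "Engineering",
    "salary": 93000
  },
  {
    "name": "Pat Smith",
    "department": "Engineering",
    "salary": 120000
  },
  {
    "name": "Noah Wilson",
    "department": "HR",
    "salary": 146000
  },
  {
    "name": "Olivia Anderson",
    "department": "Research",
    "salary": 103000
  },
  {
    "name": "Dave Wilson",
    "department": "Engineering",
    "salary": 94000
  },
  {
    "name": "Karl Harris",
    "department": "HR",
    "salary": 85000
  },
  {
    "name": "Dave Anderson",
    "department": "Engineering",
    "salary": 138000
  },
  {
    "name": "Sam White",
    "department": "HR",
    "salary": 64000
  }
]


Group by: department

Groups:
  Engineering: 4 people, avg salary = 445000/4 = $111250
  HR: 3 people, avg salary = 295000/3 ≈ $98333.33
  Research: 2 people, avg salary = 176000/2 = $88000

Highest average salary: Engineering ($111250)

Engineering ($111250)


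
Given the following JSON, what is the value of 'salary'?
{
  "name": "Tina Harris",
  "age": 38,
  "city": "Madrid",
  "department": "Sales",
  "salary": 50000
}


Looking up field 'salary'
Value: 50000

50000


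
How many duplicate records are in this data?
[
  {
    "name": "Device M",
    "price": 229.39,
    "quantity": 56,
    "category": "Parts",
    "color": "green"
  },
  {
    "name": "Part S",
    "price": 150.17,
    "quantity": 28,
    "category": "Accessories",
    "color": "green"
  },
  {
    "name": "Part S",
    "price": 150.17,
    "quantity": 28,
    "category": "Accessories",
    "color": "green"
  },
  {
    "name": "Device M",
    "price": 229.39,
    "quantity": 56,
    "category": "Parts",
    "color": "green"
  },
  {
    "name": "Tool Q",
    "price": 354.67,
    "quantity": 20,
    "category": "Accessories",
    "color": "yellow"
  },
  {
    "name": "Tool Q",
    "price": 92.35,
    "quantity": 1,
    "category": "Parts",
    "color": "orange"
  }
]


Checking 6 records for duplicates:

  Row 1: Device M ($229.39, qty 56)
  Row 2: Part S ($150.17, qty 28)
  Row 3: Part S ($150.17, qty 28) <-- DUPLICATE
  Row 4: Device M ($229.39, qty 56) <-- DUPLICATE
  Row 5: Tool Q ($354.67, qty 20)
  Row 6: Tool Q ($92.35, qty 1)

Duplicates found: 2
Unique records: 4

2 duplicates, 4 unique


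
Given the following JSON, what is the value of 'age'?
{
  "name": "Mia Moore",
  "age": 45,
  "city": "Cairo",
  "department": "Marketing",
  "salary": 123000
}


Looking up field 'age'
Value: 45

45


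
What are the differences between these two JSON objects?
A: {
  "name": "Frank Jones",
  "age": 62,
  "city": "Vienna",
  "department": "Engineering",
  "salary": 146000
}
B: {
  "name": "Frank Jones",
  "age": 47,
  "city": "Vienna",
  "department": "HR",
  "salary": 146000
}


Comparing each field (in key order):
  name: same
  age: DIFFERENT
  city: same
  department: DIFFERENT
  salary: same
Differences:
  age: 62 -> 47
  department: Engineering -> HR

2 field(s) changed

2 changes: age, department


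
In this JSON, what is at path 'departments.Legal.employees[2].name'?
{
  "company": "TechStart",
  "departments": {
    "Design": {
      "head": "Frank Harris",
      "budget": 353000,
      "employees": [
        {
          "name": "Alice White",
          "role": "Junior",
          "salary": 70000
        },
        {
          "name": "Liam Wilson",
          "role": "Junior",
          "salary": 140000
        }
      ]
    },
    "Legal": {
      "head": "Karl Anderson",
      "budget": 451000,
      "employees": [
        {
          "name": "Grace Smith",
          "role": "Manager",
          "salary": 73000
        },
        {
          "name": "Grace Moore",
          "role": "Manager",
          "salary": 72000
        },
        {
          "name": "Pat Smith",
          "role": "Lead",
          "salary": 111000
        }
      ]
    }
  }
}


Path: departments.Legal.employees[2].name

Navigate:
  -> departments
  -> Legal
  -> employees[2].name = 'Pat Smith'

Pat Smith


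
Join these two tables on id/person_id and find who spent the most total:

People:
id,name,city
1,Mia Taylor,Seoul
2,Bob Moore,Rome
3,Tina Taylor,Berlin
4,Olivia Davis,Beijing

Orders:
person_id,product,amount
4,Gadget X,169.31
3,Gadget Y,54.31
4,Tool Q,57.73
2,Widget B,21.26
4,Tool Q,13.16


Join on: people.id = orders.person_id

Joined rows:
  Olivia Davis (Beijing) bought Gadget X for $169.31
  Tina Taylor (Berlin) bought Gadget Y for $54.31
  Olivia Davis (Beijing) bought Tool Q for $57.73
  Bob Moore (Rome) bought Widget B for $21.26
  Olivia Davis (Beijing) bought Tool Q for $13.16

Total per person:
  Olivia Davis: $240.20
  Tina Taylor: $54.31
  Bob Moore: $21.26

Top spender: Olivia Davis ($240.20)

Olivia Davis ($240.20)


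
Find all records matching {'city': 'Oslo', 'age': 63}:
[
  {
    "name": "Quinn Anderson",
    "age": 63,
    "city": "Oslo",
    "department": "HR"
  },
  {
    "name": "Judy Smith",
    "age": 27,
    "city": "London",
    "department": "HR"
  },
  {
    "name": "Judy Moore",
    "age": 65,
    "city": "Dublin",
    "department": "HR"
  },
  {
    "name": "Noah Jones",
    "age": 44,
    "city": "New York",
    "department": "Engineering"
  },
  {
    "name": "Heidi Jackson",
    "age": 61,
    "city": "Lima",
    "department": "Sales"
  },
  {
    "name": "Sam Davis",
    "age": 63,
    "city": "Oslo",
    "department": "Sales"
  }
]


Search criteria: {'city': 'Oslo', 'age': 63}

Checking 6 records:
  Quinn Anderson: {city: Oslo, age: 63} <-- MATCH
  Judy Smith: {city: London, age: 27}
  Judy Moore: {city: Dublin, age: 65}
  Noah Jones: {city: New York, age: 44}
  Heidi Jackson: {city: Lima, age: 61}
  Sam Davis: {city: Oslo, age: 63} <-- MATCH

Matches: ["Quinn Anderson", "Sam Davis"]

["Quinn Anderson", "Sam Davis"]


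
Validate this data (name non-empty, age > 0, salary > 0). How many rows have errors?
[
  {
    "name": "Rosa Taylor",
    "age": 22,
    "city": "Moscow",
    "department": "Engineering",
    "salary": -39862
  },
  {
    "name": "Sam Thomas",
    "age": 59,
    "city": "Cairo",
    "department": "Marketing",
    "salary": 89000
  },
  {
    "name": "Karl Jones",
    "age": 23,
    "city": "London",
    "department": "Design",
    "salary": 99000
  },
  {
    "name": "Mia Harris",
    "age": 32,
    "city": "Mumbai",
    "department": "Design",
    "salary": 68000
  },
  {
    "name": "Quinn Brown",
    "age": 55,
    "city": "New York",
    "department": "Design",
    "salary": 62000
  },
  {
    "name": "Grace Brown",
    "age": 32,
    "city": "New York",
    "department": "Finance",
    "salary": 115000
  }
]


Validating 6 records:
Rules: name non-empty, age > 0, salary > 0

  Row 1 (Rosa Taylor): negative salary: -39862
  Row 2 (Sam Thomas): OK
  Row 3 (Karl Jones): OK
  Row 4 (Mia Harris): OK
  Row 5 (Quinn Brown): OK
  Row 6 (Grace Brown): OK

Total errors: 1

1 errors


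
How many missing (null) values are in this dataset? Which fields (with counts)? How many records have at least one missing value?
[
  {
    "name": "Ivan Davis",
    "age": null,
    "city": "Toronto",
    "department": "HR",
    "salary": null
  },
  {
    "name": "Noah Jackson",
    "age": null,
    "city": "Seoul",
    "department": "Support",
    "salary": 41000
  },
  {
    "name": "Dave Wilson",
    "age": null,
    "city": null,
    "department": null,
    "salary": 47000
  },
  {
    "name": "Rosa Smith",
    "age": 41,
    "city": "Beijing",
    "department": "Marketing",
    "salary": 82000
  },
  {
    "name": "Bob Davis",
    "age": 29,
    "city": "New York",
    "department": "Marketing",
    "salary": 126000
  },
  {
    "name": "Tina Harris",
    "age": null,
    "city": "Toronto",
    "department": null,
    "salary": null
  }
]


Checking for missing (null) values in 6 records:

  Ivan Davis: age, salary
  Noah Jackson: age
  Dave Wilson: age, city, department
  Rosa Smith: complete
  Bob Davis: complete
  Tina Harris: age, department, salary

Per field:
  name: 0 missing
  age: 4 missing
  city: 1 missing
  department: 2 missing
  salary: 2 missing

Total missing values: 9
Records with any missing: 4

9 missing values (age: 4, city: 1, department: 2, salary: 2); 4 incomplete records


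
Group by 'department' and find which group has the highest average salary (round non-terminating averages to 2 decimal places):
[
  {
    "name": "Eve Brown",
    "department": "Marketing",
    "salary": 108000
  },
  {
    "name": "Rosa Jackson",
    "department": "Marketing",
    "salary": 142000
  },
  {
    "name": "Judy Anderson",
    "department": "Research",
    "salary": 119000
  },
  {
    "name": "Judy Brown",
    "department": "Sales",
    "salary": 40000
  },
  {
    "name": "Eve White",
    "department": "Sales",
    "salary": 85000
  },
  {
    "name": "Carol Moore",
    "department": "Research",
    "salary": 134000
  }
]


Group by: department

Groups:
  Marketing: 2 people, avg salary = 250000/2 = $125000
  Research: 2 people, avg salary = 253000/2 = $126500
  Sales: 2 people, avg salary = 125000/2 = $62500

Highest average salary: Research ($126500)

Research ($126500)
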